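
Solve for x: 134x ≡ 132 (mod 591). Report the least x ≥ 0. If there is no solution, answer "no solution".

First find gcd(134, 591):
591 = 4*134 + 55
134 = 2*55 + 24
55 = 2*24 + 7
24 = 3*7 + 3
7 = 2*3 + 1
3 = 3*1 + 0
gcd = 1, so a unique solution mod 591 exists.
Back-substitute for the Bézout coefficients:
1 = 7 − 2·3
1 = −2·24 + 7·7
1 = 7·55 − 16·24
1 = −16·134 + 39·55
1 = 39·591 − 172·134
So 134·(-172) ≡ 1 (mod 591), giving 134⁻¹ ≡ 419.
x ≡ 134⁻¹·132 ≡ 419·132 ≡ 345 (mod 591).

345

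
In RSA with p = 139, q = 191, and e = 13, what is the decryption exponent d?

φ(n) = (p−1)(q−1) = 138·190 = 26220.
Need d with 13·d ≡ 1 (mod 26220). Apply the extended Euclidean algorithm:
26220 = 2016*13 + 12
13 = 1*12 + 1
12 = 12*1 + 0
Back-substitute:
1 = 13 − 12
1 = −26220 + 2017·13
So 13·2017 ≡ 1 (mod 26220), hence d = 2017.

2017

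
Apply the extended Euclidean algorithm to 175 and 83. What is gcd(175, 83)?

Apply Euclid's algorithm to 175 and 83:
175 = 2*83 + 9
83 = 9*9 + 2
9 = 4*2 + 1
2 = 2*1 + 0
gcd(175, 83) = 1.
Working backward:
1 = 9 − 4·2
1 = −4·83 + 37·9
1 = 37·175 − 78·83
So 1 = (37)·175 + (-78)·83.

1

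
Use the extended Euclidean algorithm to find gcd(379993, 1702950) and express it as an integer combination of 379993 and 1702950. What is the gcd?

Repeated division:
1702950 = 4·379993 + 182978
379993 = 2·182978 + 14037
182978 = 13·14037 + 497
14037 = 28·497 + 121
497 = 4·121 + 13
121 = 9·13 + 4
13 = 3·4 + 1
4 = 4·1 + 0
gcd(379993, 1702950) = 1.
Working backward:
1 = 13 − 3·4
1 = −3·121 + 28·13
1 = 28·497 − 115·121
1 = −115·14037 + 3248·497
1 = 3248·182978 − 42339·14037
1 = −42339·379993 + 87926·182978
1 = 87926·1702950 − 394043·379993
So 1 = (87926)·1702950 + (-394043)·379993.

1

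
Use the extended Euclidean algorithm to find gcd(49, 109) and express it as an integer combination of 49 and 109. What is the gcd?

1

Repeated division:
109 = 2·49 + 11
49 = 4·11 + 5
11 = 2·5 + 1
5 = 5·1 + 0
gcd(49, 109) = 1.
Working backward:
1 = 11 − 2·5
1 = −2·49 + 9·11
1 = 9·109 − 20·49
So 1 = (9)·109 + (-20)·49.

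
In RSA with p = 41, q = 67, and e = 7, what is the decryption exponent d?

2263

φ(n) = (p−1)(q−1) = 40·66 = 2640.
Need d with 7·d ≡ 1 (mod 2640). Apply the extended Euclidean algorithm:
2640 = 377×7 + 1
7 = 7×1 + 0
Back-substitute:
1 = 2640 − 377·7
So 7·(-377) ≡ 1 (mod 2640), hence d ≡ -377 ≡ 2263 (mod 2640).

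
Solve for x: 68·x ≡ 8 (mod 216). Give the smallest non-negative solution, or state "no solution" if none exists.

16

First find gcd(68, 216):
216 = 3×68 + 12
68 = 5×12 + 8
12 = 1×8 + 4
8 = 2×4 + 0
gcd = 4 and 4 | 8, so solutions exist. Divide through by 4: 17x ≡ 2 (mod 54).
Now find 17⁻¹ mod 54:
54 = 3×17 + 3
17 = 5×3 + 2
3 = 1×2 + 1
2 = 2×1 + 0
Back-substitute:
1 = 3 − 2
1 = −17 + 6·3
1 = 6·54 − 19·17
So 17·(-19) ≡ 1 (mod 54), i.e. 17⁻¹ ≡ 35.
Then x ≡ 35·2 ≡ 16 (mod 54); the smallest non-negative solution is x = 16.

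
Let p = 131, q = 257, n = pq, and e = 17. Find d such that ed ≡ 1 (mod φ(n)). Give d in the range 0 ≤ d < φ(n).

5873

φ(n) = (p−1)(q−1) = 130·256 = 33280.
Need d with 17·d ≡ 1 (mod 33280). Apply the extended Euclidean algorithm:
33280 = 1957×17 + 11
17 = 1×11 + 6
11 = 1×6 + 5
6 = 1×5 + 1
5 = 5×1 + 0
Back-substitute:
1 = 6 − 5
1 = −11 + 2·6
1 = 2·17 − 3·11
1 = −3·33280 + 5873·17
So 17·5873 ≡ 1 (mod 33280), hence d = 5873.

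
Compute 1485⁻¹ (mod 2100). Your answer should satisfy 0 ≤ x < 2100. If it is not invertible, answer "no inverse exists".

no inverse exists

Compute gcd(1485, 2100):
2100 = 1·1485 + 615
1485 = 2·615 + 255
615 = 2·255 + 105
255 = 2·105 + 45
105 = 2·45 + 15
45 = 3·15 + 0
gcd(1485, 2100) = 15 ≠ 1, so 1485 has no multiplicative inverse modulo 2100.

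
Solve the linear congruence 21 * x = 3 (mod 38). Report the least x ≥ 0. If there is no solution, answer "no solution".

11

First find gcd(21, 38):
38 = 1·21 + 17
21 = 1·17 + 4
17 = 4·4 + 1
4 = 4·1 + 0
gcd = 1, so a unique solution mod 38 exists.
Back-substitute for the Bézout coefficients:
1 = 17 − 4·4
1 = −4·21 + 5·17
1 = 5·38 − 9·21
So 21·(-9) ≡ 1 (mod 38), giving 21⁻¹ ≡ 29.
x ≡ 21⁻¹·3 ≡ 29·3 ≡ 11 (mod 38).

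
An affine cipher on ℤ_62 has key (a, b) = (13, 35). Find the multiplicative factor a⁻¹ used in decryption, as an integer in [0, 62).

43

Apply the Euclidean algorithm to 62 and 13:
62 = 4×13 + 10
13 = 1×10 + 3
10 = 3×3 + 1
3 = 3×1 + 0
The gcd is 1. Working backward:
1 = 10 − 3·3
1 = −3·13 + 4·10
1 = 4·62 − 19·13
So 13·(-19) ≡ 1 (mod 62), and -19 ≡ 43 (mod 62).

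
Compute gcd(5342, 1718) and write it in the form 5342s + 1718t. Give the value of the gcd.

Repeated division:
5342 = 3×1718 + 188
1718 = 9×188 + 26
188 = 7×26 + 6
26 = 4×6 + 2
6 = 3×2 + 0
gcd(5342, 1718) = 2.
Working backward:
2 = 26 − 4·6
2 = −4·188 + 29·26
2 = 29·1718 − 265·188
2 = −265·5342 + 824·1718
So 2 = (-265)·5342 + (824)·1718.

2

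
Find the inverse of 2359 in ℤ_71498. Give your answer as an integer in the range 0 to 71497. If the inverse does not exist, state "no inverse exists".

Euclidean algorithm on 71498, 2359:
71498 = 30*2359 + 728
2359 = 3*728 + 175
728 = 4*175 + 28
175 = 6*28 + 7
28 = 4*7 + 0
The gcd is 7, not 1, hence no inverse exists.

no inverse exists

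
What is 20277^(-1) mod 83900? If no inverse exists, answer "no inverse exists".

Run Euclid on (83900, 20277):
83900 = 4·20277 + 2792
20277 = 7·2792 + 733
2792 = 3·733 + 593
733 = 1·593 + 140
593 = 4·140 + 33
140 = 4·33 + 8
33 = 4·8 + 1
8 = 8·1 + 0
The gcd is 1. Working backward:
1 = 33 − 4·8
1 = −4·140 + 17·33
1 = 17·593 − 72·140
1 = −72·733 + 89·593
1 = 89·2792 − 339·733
1 = −339·20277 + 2462·2792
1 = 2462·83900 − 10187·20277
Hence 20277⁻¹ ≡ -10187 ≡ 73713 (mod 83900).

73713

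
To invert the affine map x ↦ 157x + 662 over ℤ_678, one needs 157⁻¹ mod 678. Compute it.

583

Apply the Euclidean algorithm to 678 and 157:
678 = 4*157 + 50
157 = 3*50 + 7
50 = 7*7 + 1
7 = 7*1 + 0
The gcd is 1. Working backward:
1 = 50 − 7·7
1 = −7·157 + 22·50
1 = 22·678 − 95·157
So 157·(-95) ≡ 1 (mod 678), and -95 ≡ 583 (mod 678).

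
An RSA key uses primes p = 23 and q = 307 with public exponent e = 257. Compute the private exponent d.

5789

φ(n) = (p−1)(q−1) = 22·306 = 6732.
Need d with 257·d ≡ 1 (mod 6732). Apply the extended Euclidean algorithm:
6732 = 26·257 + 50
257 = 5·50 + 7
50 = 7·7 + 1
7 = 7·1 + 0
Back-substitute:
1 = 50 − 7·7
1 = −7·257 + 36·50
1 = 36·6732 − 943·257
So 257·(-943) ≡ 1 (mod 6732), hence d ≡ -943 ≡ 5789 (mod 6732).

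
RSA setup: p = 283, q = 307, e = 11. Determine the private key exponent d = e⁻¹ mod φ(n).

φ(n) = (p−1)(q−1) = 282·306 = 86292.
Need d with 11·d ≡ 1 (mod 86292). Apply the extended Euclidean algorithm:
86292 = 7844×11 + 8
11 = 1×8 + 3
8 = 2×3 + 2
3 = 1×2 + 1
2 = 2×1 + 0
Back-substitute:
1 = 3 − 2
1 = −8 + 3·3
1 = 3·11 − 4·8
1 = −4·86292 + 31379·11
So 11·31379 ≡ 1 (mod 86292), hence d = 31379.

31379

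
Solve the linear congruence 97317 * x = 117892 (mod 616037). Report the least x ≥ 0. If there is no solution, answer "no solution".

First find gcd(97317, 616037):
616037 = 6·97317 + 32135
97317 = 3·32135 + 912
32135 = 35·912 + 215
912 = 4·215 + 52
215 = 4·52 + 7
52 = 7·7 + 3
7 = 2·3 + 1
3 = 3·1 + 0
gcd = 1, so a unique solution mod 616037 exists.
Back-substitute for the Bézout coefficients:
1 = 7 − 2·3
1 = −2·52 + 15·7
1 = 15·215 − 62·52
1 = −62·912 + 263·215
1 = 263·32135 − 9267·912
1 = −9267·97317 + 28064·32135
1 = 28064·616037 − 177651·97317
So 97317·(-177651) ≡ 1 (mod 616037), giving 97317⁻¹ ≡ 438386.
x ≡ 97317⁻¹·117892 ≡ 438386·117892 ≡ 394234 (mod 616037).

394234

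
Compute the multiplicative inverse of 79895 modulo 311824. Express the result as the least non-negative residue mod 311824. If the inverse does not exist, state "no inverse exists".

72247

Extended Euclidean algorithm:
311824 = 3*79895 + 72139
79895 = 1*72139 + 7756
72139 = 9*7756 + 2335
7756 = 3*2335 + 751
2335 = 3*751 + 82
751 = 9*82 + 13
82 = 6*13 + 4
13 = 3*4 + 1
4 = 4*1 + 0
gcd = 1, so the inverse exists. Back-substitute:
1 = 13 − 3·4
1 = −3·82 + 19·13
1 = 19·751 − 174·82
1 = −174·2335 + 541·751
1 = 541·7756 − 1797·2335
1 = −1797·72139 + 16714·7756
1 = 16714·79895 − 18511·72139
1 = −18511·311824 + 72247·79895
So 79895·72247 ≡ 1 (mod 311824).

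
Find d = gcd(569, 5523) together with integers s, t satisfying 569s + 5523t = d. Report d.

Euclidean algorithm:
5523 = 9×569 + 402
569 = 1×402 + 167
402 = 2×167 + 68
167 = 2×68 + 31
68 = 2×31 + 6
31 = 5×6 + 1
6 = 6×1 + 0
gcd(569, 5523) = 1.
Express as a combination:
1 = 31 − 5·6
1 = −5·68 + 11·31
1 = 11·167 − 27·68
1 = −27·402 + 65·167
1 = 65·569 − 92·402
1 = −92·5523 + 893·569
So 1 = (-92)·5523 + (893)·569.

1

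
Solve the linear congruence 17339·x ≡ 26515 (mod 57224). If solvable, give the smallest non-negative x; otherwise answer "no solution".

First find gcd(17339, 57224):
57224 = 3·17339 + 5207
17339 = 3·5207 + 1718
5207 = 3·1718 + 53
1718 = 32·53 + 22
53 = 2·22 + 9
22 = 2·9 + 4
9 = 2·4 + 1
4 = 4·1 + 0
gcd = 1, so a unique solution mod 57224 exists.
Back-substitute for the Bézout coefficients:
1 = 9 − 2·4
1 = −2·22 + 5·9
1 = 5·53 − 12·22
1 = −12·1718 + 389·53
1 = 389·5207 − 1179·1718
1 = −1179·17339 + 3926·5207
1 = 3926·57224 − 12957·17339
So 17339·(-12957) ≡ 1 (mod 57224), giving 17339⁻¹ ≡ 44267.
x ≡ 17339⁻¹·26515 ≡ 44267·26515 ≡ 18041 (mod 57224).

18041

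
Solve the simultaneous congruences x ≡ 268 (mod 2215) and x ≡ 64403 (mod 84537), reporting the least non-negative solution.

Write x = 268 + 2215·k. Then 2215·k ≡ 64403 − 268 ≡ 64135 (mod 84537).
Need 2215⁻¹ mod 84537. Extended Euclid on (84537, 2215):
84537 = 38·2215 + 367
2215 = 6·367 + 13
367 = 28·13 + 3
13 = 4·3 + 1
3 = 3·1 + 0
Back-substitute:
1 = 13 − 4·3
1 = −4·367 + 113·13
1 = 113·2215 − 682·367
1 = −682·84537 + 26029·2215
2215⁻¹ ≡ 26029 (mod 84537), so k ≡ 26029·64135 ≡ 17776 (mod 84537).
x = 268 + 2215·17776 = 39374108.

39374108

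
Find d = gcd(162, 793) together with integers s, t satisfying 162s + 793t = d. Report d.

Apply Euclid's algorithm to 793 and 162:
793 = 4·162 + 145
162 = 1·145 + 17
145 = 8·17 + 9
17 = 1·9 + 8
9 = 1·8 + 1
8 = 8·1 + 0
gcd(162, 793) = 1.
Working backward:
1 = 9 − 8
1 = −17 + 2·9
1 = 2·145 − 17·17
1 = −17·162 + 19·145
1 = 19·793 − 93·162
So 1 = (19)·793 + (-93)·162.

1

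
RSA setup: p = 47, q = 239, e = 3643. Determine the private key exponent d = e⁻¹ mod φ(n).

φ(n) = (p−1)(q−1) = 46·238 = 10948.
Need d with 3643·d ≡ 1 (mod 10948). Apply the extended Euclidean algorithm:
10948 = 3×3643 + 19
3643 = 191×19 + 14
19 = 1×14 + 5
14 = 2×5 + 4
5 = 1×4 + 1
4 = 4×1 + 0
Back-substitute:
1 = 5 − 4
1 = −14 + 3·5
1 = 3·19 − 4·14
1 = −4·3643 + 767·19
1 = 767·10948 − 2305·3643
So 3643·(-2305) ≡ 1 (mod 10948), hence d ≡ -2305 ≡ 8643 (mod 10948).

8643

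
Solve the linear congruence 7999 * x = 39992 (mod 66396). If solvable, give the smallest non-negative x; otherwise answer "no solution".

First find gcd(7999, 66396):
66396 = 8×7999 + 2404
7999 = 3×2404 + 787
2404 = 3×787 + 43
787 = 18×43 + 13
43 = 3×13 + 4
13 = 3×4 + 1
4 = 4×1 + 0
gcd = 1, so a unique solution mod 66396 exists.
Back-substitute for the Bézout coefficients:
1 = 13 − 3·4
1 = −3·43 + 10·13
1 = 10·787 − 183·43
1 = −183·2404 + 559·787
1 = 559·7999 − 1860·2404
1 = −1860·66396 + 15439·7999
So 7999·(15439) ≡ 1 (mod 66396), giving 7999⁻¹ ≡ 15439.
x ≡ 7999⁻¹·39992 ≡ 15439·39992 ≡ 20084 (mod 66396).

20084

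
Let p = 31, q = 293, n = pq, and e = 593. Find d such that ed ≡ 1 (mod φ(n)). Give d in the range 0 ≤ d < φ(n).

1817

φ(n) = (p−1)(q−1) = 30·292 = 8760.
Need d with 593·d ≡ 1 (mod 8760). Apply the extended Euclidean algorithm:
8760 = 14*593 + 458
593 = 1*458 + 135
458 = 3*135 + 53
135 = 2*53 + 29
53 = 1*29 + 24
29 = 1*24 + 5
24 = 4*5 + 4
5 = 1*4 + 1
4 = 4*1 + 0
Back-substitute:
1 = 5 − 4
1 = −24 + 5·5
1 = 5·29 − 6·24
1 = −6·53 + 11·29
1 = 11·135 − 28·53
1 = −28·458 + 95·135
1 = 95·593 − 123·458
1 = −123·8760 + 1817·593
So 593·1817 ≡ 1 (mod 8760), hence d = 1817.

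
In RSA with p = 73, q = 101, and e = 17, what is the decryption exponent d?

6353

φ(n) = (p−1)(q−1) = 72·100 = 7200.
Need d with 17·d ≡ 1 (mod 7200). Apply the extended Euclidean algorithm:
7200 = 423*17 + 9
17 = 1*9 + 8
9 = 1*8 + 1
8 = 8*1 + 0
Back-substitute:
1 = 9 − 8
1 = −17 + 2·9
1 = 2·7200 − 847·17
So 17·(-847) ≡ 1 (mod 7200), hence d ≡ -847 ≡ 6353 (mod 7200).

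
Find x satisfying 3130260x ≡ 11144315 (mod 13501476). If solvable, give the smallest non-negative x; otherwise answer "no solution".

gcd(3130260, 13501476):
13501476 = 4×3130260 + 980436
3130260 = 3×980436 + 188952
980436 = 5×188952 + 35676
188952 = 5×35676 + 10572
35676 = 3×10572 + 3960
10572 = 2×3960 + 2652
3960 = 1×2652 + 1308
2652 = 2×1308 + 36
1308 = 36×36 + 12
36 = 3×12 + 0
gcd = 12, but 12 ∤ 11144315, so the congruence has no solution.

no solution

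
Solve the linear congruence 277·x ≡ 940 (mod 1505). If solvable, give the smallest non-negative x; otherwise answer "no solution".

First find gcd(277, 1505):
1505 = 5×277 + 120
277 = 2×120 + 37
120 = 3×37 + 9
37 = 4×9 + 1
9 = 9×1 + 0
gcd = 1, so a unique solution mod 1505 exists.
Back-substitute for the Bézout coefficients:
1 = 37 − 4·9
1 = −4·120 + 13·37
1 = 13·277 − 30·120
1 = −30·1505 + 163·277
So 277·(163) ≡ 1 (mod 1505), giving 277⁻¹ ≡ 163.
x ≡ 277⁻¹·940 ≡ 163·940 ≡ 1215 (mod 1505).

1215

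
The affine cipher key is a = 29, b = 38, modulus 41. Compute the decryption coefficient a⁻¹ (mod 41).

17

Extended Euclidean algorithm:
41 = 1*29 + 12
29 = 2*12 + 5
12 = 2*5 + 2
5 = 2*2 + 1
2 = 2*1 + 0
Since gcd(29, 41) = 1, back-substitute to write 1 as a combination:
1 = 5 − 2·2
1 = −2·12 + 5·5
1 = 5·29 − 12·12
1 = −12·41 + 17·29
So 29·17 ≡ 1 (mod 41).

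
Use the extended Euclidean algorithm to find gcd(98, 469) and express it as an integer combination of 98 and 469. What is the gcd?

7

Euclidean algorithm:
469 = 4×98 + 77
98 = 1×77 + 21
77 = 3×21 + 14
21 = 1×14 + 7
14 = 2×7 + 0
gcd(98, 469) = 7.
Back-substituting:
7 = 21 − 14
7 = −77 + 4·21
7 = 4·98 − 5·77
7 = −5·469 + 24·98
So 7 = (-5)·469 + (24)·98.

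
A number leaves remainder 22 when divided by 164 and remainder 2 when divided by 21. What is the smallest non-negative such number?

Write x = 22 + 164·k. Then 164·k ≡ 2 − 22 ≡ 1 (mod 21).
Need 164⁻¹ mod 21. Extended Euclid on (21, 17):
21 = 1·17 + 4
17 = 4·4 + 1
4 = 4·1 + 0
Back-substitute:
1 = 17 − 4·4
1 = −4·21 + 5·17
164⁻¹ ≡ 5 (mod 21), so k ≡ 5·1 ≡ 5 (mod 21).
x = 22 + 164·5 = 842.

842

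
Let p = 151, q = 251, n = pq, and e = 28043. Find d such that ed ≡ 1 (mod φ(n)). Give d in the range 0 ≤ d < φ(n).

18407

φ(n) = (p−1)(q−1) = 150·250 = 37500.
Need d with 28043·d ≡ 1 (mod 37500). Apply the extended Euclidean algorithm:
37500 = 1*28043 + 9457
28043 = 2*9457 + 9129
9457 = 1*9129 + 328
9129 = 27*328 + 273
328 = 1*273 + 55
273 = 4*55 + 53
55 = 1*53 + 2
53 = 26*2 + 1
2 = 2*1 + 0
Back-substitute:
1 = 53 − 26·2
1 = −26·55 + 27·53
1 = 27·273 − 134·55
1 = −134·328 + 161·273
1 = 161·9129 − 4481·328
1 = −4481·9457 + 4642·9129
1 = 4642·28043 − 13765·9457
1 = −13765·37500 + 18407·28043
So 28043·18407 ≡ 1 (mod 37500), hence d = 18407.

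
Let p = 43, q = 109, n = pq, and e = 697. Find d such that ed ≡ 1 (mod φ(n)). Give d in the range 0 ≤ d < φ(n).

2473

φ(n) = (p−1)(q−1) = 42·108 = 4536.
Need d with 697·d ≡ 1 (mod 4536). Apply the extended Euclidean algorithm:
4536 = 6·697 + 354
697 = 1·354 + 343
354 = 1·343 + 11
343 = 31·11 + 2
11 = 5·2 + 1
2 = 2·1 + 0
Back-substitute:
1 = 11 − 5·2
1 = −5·343 + 156·11
1 = 156·354 − 161·343
1 = −161·697 + 317·354
1 = 317·4536 − 2063·697
So 697·(-2063) ≡ 1 (mod 4536), hence d ≡ -2063 ≡ 2473 (mod 4536).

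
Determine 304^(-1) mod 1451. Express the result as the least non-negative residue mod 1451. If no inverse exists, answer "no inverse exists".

673

gcd(1451, 304) by repeated division:
1451 = 4·304 + 235
304 = 1·235 + 69
235 = 3·69 + 28
69 = 2·28 + 13
28 = 2·13 + 2
13 = 6·2 + 1
2 = 2·1 + 0
gcd = 1, so the inverse exists. Back-substitute:
1 = 13 − 6·2
1 = −6·28 + 13·13
1 = 13·69 − 32·28
1 = −32·235 + 109·69
1 = 109·304 − 141·235
1 = −141·1451 + 673·304
So 304·673 ≡ 1 (mod 1451).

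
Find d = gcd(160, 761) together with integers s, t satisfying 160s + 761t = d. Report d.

1

Euclidean algorithm:
761 = 4·160 + 121
160 = 1·121 + 39
121 = 3·39 + 4
39 = 9·4 + 3
4 = 1·3 + 1
3 = 3·1 + 0
gcd(160, 761) = 1.
Express as a combination:
1 = 4 − 3
1 = −39 + 10·4
1 = 10·121 − 31·39
1 = −31·160 + 41·121
1 = 41·761 − 195·160
So 1 = (41)·761 + (-195)·160.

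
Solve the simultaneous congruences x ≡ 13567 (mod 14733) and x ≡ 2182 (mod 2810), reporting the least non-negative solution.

Write x = 13567 + 14733·k. Then 14733·k ≡ 2182 − 13567 ≡ 2665 (mod 2810).
Need 14733⁻¹ mod 2810. Extended Euclid on (2810, 683):
2810 = 4×683 + 78
683 = 8×78 + 59
78 = 1×59 + 19
59 = 3×19 + 2
19 = 9×2 + 1
2 = 2×1 + 0
Back-substitute:
1 = 19 − 9·2
1 = −9·59 + 28·19
1 = 28·78 − 37·59
1 = −37·683 + 324·78
1 = 324·2810 − 1333·683
14733⁻¹ ≡ 1477 (mod 2810), so k ≡ 1477·2665 ≡ 2205 (mod 2810).
x = 13567 + 14733·2205 = 32499832.

32499832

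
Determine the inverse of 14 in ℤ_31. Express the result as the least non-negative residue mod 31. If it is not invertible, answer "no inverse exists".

Apply the Euclidean algorithm to 31 and 14:
31 = 2·14 + 3
14 = 4·3 + 2
3 = 1·2 + 1
2 = 2·1 + 0
Since gcd(14, 31) = 1, back-substitute to write 1 as a combination:
1 = 3 − 2
1 = −14 + 5·3
1 = 5·31 − 11·14
Thus 14·(-11) ≡ 1 (mod 31); reducing, -11 mod 31 = 20.

20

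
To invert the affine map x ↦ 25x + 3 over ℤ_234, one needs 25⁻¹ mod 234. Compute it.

103

Run Euclid on (234, 25):
234 = 9·25 + 9
25 = 2·9 + 7
9 = 1·7 + 2
7 = 3·2 + 1
2 = 2·1 + 0
The gcd is 1. Working backward:
1 = 7 − 3·2
1 = −3·9 + 4·7
1 = 4·25 − 11·9
1 = −11·234 + 103·25
So 25·103 ≡ 1 (mod 234).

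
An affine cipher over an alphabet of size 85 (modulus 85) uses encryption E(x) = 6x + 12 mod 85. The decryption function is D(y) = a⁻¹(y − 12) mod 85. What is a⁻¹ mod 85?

71

gcd(85, 6) by repeated division:
85 = 14·6 + 1
6 = 6·1 + 0
Since gcd(6, 85) = 1, back-substitute to write 1 as a combination:
1 = 85 − 14·6
Thus 6·(-14) ≡ 1 (mod 85); reducing, -14 mod 85 = 71.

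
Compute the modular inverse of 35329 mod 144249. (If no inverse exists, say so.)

Euclidean algorithm on 144249, 35329:
144249 = 4·35329 + 2933
35329 = 12·2933 + 133
2933 = 22·133 + 7
133 = 19·7 + 0
The gcd is 7, not 1, hence no inverse exists.

no inverse exists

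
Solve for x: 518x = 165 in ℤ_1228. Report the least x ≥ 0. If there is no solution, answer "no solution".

gcd(518, 1228):
1228 = 2*518 + 192
518 = 2*192 + 134
192 = 1*134 + 58
134 = 2*58 + 18
58 = 3*18 + 4
18 = 4*4 + 2
4 = 2*2 + 0
gcd = 2, but 2 ∤ 165, so the congruence has no solution.

no solution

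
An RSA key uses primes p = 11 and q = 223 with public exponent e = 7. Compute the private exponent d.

1903

φ(n) = (p−1)(q−1) = 10·222 = 2220.
Need d with 7·d ≡ 1 (mod 2220). Apply the extended Euclidean algorithm:
2220 = 317*7 + 1
7 = 7*1 + 0
Back-substitute:
1 = 2220 − 317·7
So 7·(-317) ≡ 1 (mod 2220), hence d ≡ -317 ≡ 1903 (mod 2220).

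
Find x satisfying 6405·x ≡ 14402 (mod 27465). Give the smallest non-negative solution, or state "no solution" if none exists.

gcd(6405, 27465):
27465 = 4*6405 + 1845
6405 = 3*1845 + 870
1845 = 2*870 + 105
870 = 8*105 + 30
105 = 3*30 + 15
30 = 2*15 + 0
gcd = 15, but 15 ∤ 14402, so the congruence has no solution.

no solution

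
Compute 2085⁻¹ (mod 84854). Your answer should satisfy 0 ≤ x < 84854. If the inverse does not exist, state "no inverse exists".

Apply the Euclidean algorithm to 84854 and 2085:
84854 = 40*2085 + 1454
2085 = 1*1454 + 631
1454 = 2*631 + 192
631 = 3*192 + 55
192 = 3*55 + 27
55 = 2*27 + 1
27 = 27*1 + 0
The gcd is 1. Working backward:
1 = 55 − 2·27
1 = −2·192 + 7·55
1 = 7·631 − 23·192
1 = −23·1454 + 53·631
1 = 53·2085 − 76·1454
1 = −76·84854 + 3093·2085
So 2085·3093 ≡ 1 (mod 84854).

3093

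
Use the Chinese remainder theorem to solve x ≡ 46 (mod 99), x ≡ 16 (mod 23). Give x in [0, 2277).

Write x = 46 + 99·k. Then 99·k ≡ 16 − 46 ≡ 16 (mod 23).
Need 99⁻¹ mod 23. Extended Euclid on (23, 7):
23 = 3·7 + 2
7 = 3·2 + 1
2 = 2·1 + 0
Back-substitute:
1 = 7 − 3·2
1 = −3·23 + 10·7
99⁻¹ ≡ 10 (mod 23), so k ≡ 10·16 ≡ 22 (mod 23).
x = 46 + 99·22 = 2224.

2224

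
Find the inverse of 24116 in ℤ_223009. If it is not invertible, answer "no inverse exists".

107149

Extended Euclidean algorithm:
223009 = 9·24116 + 5965
24116 = 4·5965 + 256
5965 = 23·256 + 77
256 = 3·77 + 25
77 = 3·25 + 2
25 = 12·2 + 1
2 = 2·1 + 0
gcd = 1, so the inverse exists. Back-substitute:
1 = 25 − 12·2
1 = −12·77 + 37·25
1 = 37·256 − 123·77
1 = −123·5965 + 2866·256
1 = 2866·24116 − 11587·5965
1 = −11587·223009 + 107149·24116
So 24116·107149 ≡ 1 (mod 223009).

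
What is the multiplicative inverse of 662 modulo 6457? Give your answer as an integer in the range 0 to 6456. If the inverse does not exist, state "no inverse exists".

Apply the Euclidean algorithm to 6457 and 662:
6457 = 9×662 + 499
662 = 1×499 + 163
499 = 3×163 + 10
163 = 16×10 + 3
10 = 3×3 + 1
3 = 3×1 + 0
The gcd is 1. Working backward:
1 = 10 − 3·3
1 = −3·163 + 49·10
1 = 49·499 − 150·163
1 = −150·662 + 199·499
1 = 199·6457 − 1941·662
So 662·(-1941) ≡ 1 (mod 6457), and -1941 ≡ 4516 (mod 6457).

4516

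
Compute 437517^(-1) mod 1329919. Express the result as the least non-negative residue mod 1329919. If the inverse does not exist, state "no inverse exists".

309125

Extended Euclidean algorithm:
1329919 = 3×437517 + 17368
437517 = 25×17368 + 3317
17368 = 5×3317 + 783
3317 = 4×783 + 185
783 = 4×185 + 43
185 = 4×43 + 13
43 = 3×13 + 4
13 = 3×4 + 1
4 = 4×1 + 0
gcd = 1, so the inverse exists. Back-substitute:
1 = 13 − 3·4
1 = −3·43 + 10·13
1 = 10·185 − 43·43
1 = −43·783 + 182·185
1 = 182·3317 − 771·783
1 = −771·17368 + 4037·3317
1 = 4037·437517 − 101696·17368
1 = −101696·1329919 + 309125·437517
So 437517·309125 ≡ 1 (mod 1329919).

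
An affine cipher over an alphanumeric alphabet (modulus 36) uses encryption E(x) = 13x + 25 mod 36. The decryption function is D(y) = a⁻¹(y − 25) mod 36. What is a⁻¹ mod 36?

25

Run Euclid on (36, 13):
36 = 2·13 + 10
13 = 1·10 + 3
10 = 3·3 + 1
3 = 3·1 + 0
Since gcd(13, 36) = 1, back-substitute to write 1 as a combination:
1 = 10 − 3·3
1 = −3·13 + 4·10
1 = 4·36 − 11·13
Thus 13·(-11) ≡ 1 (mod 36); reducing, -11 mod 36 = 25.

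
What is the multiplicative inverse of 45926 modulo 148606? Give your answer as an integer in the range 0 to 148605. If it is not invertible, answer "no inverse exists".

Euclidean algorithm on 148606, 45926:
148606 = 3*45926 + 10828
45926 = 4*10828 + 2614
10828 = 4*2614 + 372
2614 = 7*372 + 10
372 = 37*10 + 2
10 = 5*2 + 0
The gcd is 2, not 1, hence no inverse exists.

no inverse exists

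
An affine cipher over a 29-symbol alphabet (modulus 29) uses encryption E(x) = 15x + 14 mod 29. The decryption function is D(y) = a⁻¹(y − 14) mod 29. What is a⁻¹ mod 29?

Run Euclid on (29, 15):
29 = 1×15 + 14
15 = 1×14 + 1
14 = 14×1 + 0
gcd = 1, so the inverse exists. Back-substitute:
1 = 15 − 14
1 = −29 + 2·15
So 15·2 ≡ 1 (mod 29).

2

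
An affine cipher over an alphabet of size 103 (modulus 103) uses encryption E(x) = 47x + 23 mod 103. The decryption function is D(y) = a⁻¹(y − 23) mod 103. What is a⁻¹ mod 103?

Run Euclid on (103, 47):
103 = 2*47 + 9
47 = 5*9 + 2
9 = 4*2 + 1
2 = 2*1 + 0
Since gcd(47, 103) = 1, back-substitute to write 1 as a combination:
1 = 9 − 4·2
1 = −4·47 + 21·9
1 = 21·103 − 46·47
So 47·(-46) ≡ 1 (mod 103), and -46 ≡ 57 (mod 103).

57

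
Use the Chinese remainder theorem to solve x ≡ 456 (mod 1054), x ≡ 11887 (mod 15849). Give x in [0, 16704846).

Write x = 456 + 1054·k. Then 1054·k ≡ 11887 − 456 ≡ 11431 (mod 15849).
Need 1054⁻¹ mod 15849. Extended Euclid on (15849, 1054):
15849 = 15*1054 + 39
1054 = 27*39 + 1
39 = 39*1 + 0
Back-substitute:
1 = 1054 − 27·39
1 = −27·15849 + 406·1054
1054⁻¹ ≡ 406 (mod 15849), so k ≡ 406·11431 ≡ 13078 (mod 15849).
x = 456 + 1054·13078 = 13784668.

13784668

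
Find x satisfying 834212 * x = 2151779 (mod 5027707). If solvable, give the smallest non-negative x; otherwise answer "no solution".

First find gcd(834212, 5027707):
5027707 = 6×834212 + 22435
834212 = 37×22435 + 4117
22435 = 5×4117 + 1850
4117 = 2×1850 + 417
1850 = 4×417 + 182
417 = 2×182 + 53
182 = 3×53 + 23
53 = 2×23 + 7
23 = 3×7 + 2
7 = 3×2 + 1
2 = 2×1 + 0
gcd = 1, so a unique solution mod 5027707 exists.
Back-substitute for the Bézout coefficients:
1 = 7 − 3·2
1 = −3·23 + 10·7
1 = 10·53 − 23·23
1 = −23·182 + 79·53
1 = 79·417 − 181·182
1 = −181·1850 + 803·417
1 = 803·4117 − 1787·1850
1 = −1787·22435 + 9738·4117
1 = 9738·834212 − 362093·22435
1 = −362093·5027707 + 2182296·834212
So 834212·(2182296) ≡ 1 (mod 5027707), giving 834212⁻¹ ≡ 2182296.
x ≡ 834212⁻¹·2151779 ≡ 2182296·2151779 ≡ 699068 (mod 5027707).

699068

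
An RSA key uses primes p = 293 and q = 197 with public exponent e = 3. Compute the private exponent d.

38155

φ(n) = (p−1)(q−1) = 292·196 = 57232.
Need d with 3·d ≡ 1 (mod 57232). Apply the extended Euclidean algorithm:
57232 = 19077*3 + 1
3 = 3*1 + 0
Back-substitute:
1 = 57232 − 19077·3
So 3·(-19077) ≡ 1 (mod 57232), hence d ≡ -19077 ≡ 38155 (mod 57232).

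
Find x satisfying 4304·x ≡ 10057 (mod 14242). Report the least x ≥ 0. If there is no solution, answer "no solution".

gcd(4304, 14242):
14242 = 3*4304 + 1330
4304 = 3*1330 + 314
1330 = 4*314 + 74
314 = 4*74 + 18
74 = 4*18 + 2
18 = 9*2 + 0
gcd = 2, but 2 ∤ 10057, so the congruence has no solution.

no solution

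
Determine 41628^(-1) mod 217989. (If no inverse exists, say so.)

no inverse exists

Compute gcd(41628, 217989):
217989 = 5·41628 + 9849
41628 = 4·9849 + 2232
9849 = 4·2232 + 921
2232 = 2·921 + 390
921 = 2·390 + 141
390 = 2·141 + 108
141 = 1·108 + 33
108 = 3·33 + 9
33 = 3·9 + 6
9 = 1·6 + 3
6 = 2·3 + 0
gcd(41628, 217989) = 3 ≠ 1, so 41628 has no multiplicative inverse modulo 217989.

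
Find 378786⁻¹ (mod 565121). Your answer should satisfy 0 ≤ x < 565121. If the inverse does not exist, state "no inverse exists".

Apply the Euclidean algorithm to 565121 and 378786:
565121 = 1·378786 + 186335
378786 = 2·186335 + 6116
186335 = 30·6116 + 2855
6116 = 2·2855 + 406
2855 = 7·406 + 13
406 = 31·13 + 3
13 = 4·3 + 1
3 = 3·1 + 0
The gcd is 1. Working backward:
1 = 13 − 4·3
1 = −4·406 + 125·13
1 = 125·2855 − 879·406
1 = −879·6116 + 1883·2855
1 = 1883·186335 − 57369·6116
1 = −57369·378786 + 116621·186335
1 = 116621·565121 − 173990·378786
So 378786·(-173990) ≡ 1 (mod 565121), and -173990 ≡ 391131 (mod 565121).

391131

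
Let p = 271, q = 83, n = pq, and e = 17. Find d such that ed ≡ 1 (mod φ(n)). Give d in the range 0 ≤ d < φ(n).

φ(n) = (p−1)(q−1) = 270·82 = 22140.
Need d with 17·d ≡ 1 (mod 22140). Apply the extended Euclidean algorithm:
22140 = 1302*17 + 6
17 = 2*6 + 5
6 = 1*5 + 1
5 = 5*1 + 0
Back-substitute:
1 = 6 − 5
1 = −17 + 3·6
1 = 3·22140 − 3907·17
So 17·(-3907) ≡ 1 (mod 22140), hence d ≡ -3907 ≡ 18233 (mod 22140).

18233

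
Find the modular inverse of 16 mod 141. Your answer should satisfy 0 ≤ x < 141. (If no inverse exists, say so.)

Extended Euclidean algorithm:
141 = 8*16 + 13
16 = 1*13 + 3
13 = 4*3 + 1
3 = 3*1 + 0
gcd = 1, so the inverse exists. Back-substitute:
1 = 13 − 4·3
1 = −4·16 + 5·13
1 = 5·141 − 44·16
Hence 16⁻¹ ≡ -44 ≡ 97 (mod 141).

97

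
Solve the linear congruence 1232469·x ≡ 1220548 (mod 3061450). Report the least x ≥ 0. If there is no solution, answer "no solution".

435642

First find gcd(1232469, 3061450):
3061450 = 2*1232469 + 596512
1232469 = 2*596512 + 39445
596512 = 15*39445 + 4837
39445 = 8*4837 + 749
4837 = 6*749 + 343
749 = 2*343 + 63
343 = 5*63 + 28
63 = 2*28 + 7
28 = 4*7 + 0
gcd = 7 and 7 | 1220548, so solutions exist. Divide through by 7: 176067x ≡ 174364 (mod 437350).
Now find 176067⁻¹ mod 437350:
437350 = 2*176067 + 85216
176067 = 2*85216 + 5635
85216 = 15*5635 + 691
5635 = 8*691 + 107
691 = 6*107 + 49
107 = 2*49 + 9
49 = 5*9 + 4
9 = 2*4 + 1
4 = 4*1 + 0
Back-substitute:
1 = 9 − 2·4
1 = −2·49 + 11·9
1 = 11·107 − 24·49
1 = −24·691 + 155·107
1 = 155·5635 − 1264·691
1 = −1264·85216 + 19115·5635
1 = 19115·176067 − 39494·85216
1 = −39494·437350 + 98103·176067
So 176067⁻¹ ≡ 98103 (mod 437350).
Then x ≡ 98103·174364 ≡ 435642 (mod 437350); the smallest non-negative solution is x = 435642.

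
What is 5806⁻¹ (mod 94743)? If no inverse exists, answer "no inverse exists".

gcd(94743, 5806) by repeated division:
94743 = 16*5806 + 1847
5806 = 3*1847 + 265
1847 = 6*265 + 257
265 = 1*257 + 8
257 = 32*8 + 1
8 = 8*1 + 0
Since gcd(5806, 94743) = 1, back-substitute to write 1 as a combination:
1 = 257 − 32·8
1 = −32·265 + 33·257
1 = 33·1847 − 230·265
1 = −230·5806 + 723·1847
1 = 723·94743 − 11798·5806
Hence 5806⁻¹ ≡ -11798 ≡ 82945 (mod 94743).

82945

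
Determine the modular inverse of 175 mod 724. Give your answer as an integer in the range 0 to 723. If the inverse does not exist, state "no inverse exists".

Run Euclid on (724, 175):
724 = 4*175 + 24
175 = 7*24 + 7
24 = 3*7 + 3
7 = 2*3 + 1
3 = 3*1 + 0
gcd = 1, so the inverse exists. Back-substitute:
1 = 7 − 2·3
1 = −2·24 + 7·7
1 = 7·175 − 51·24
1 = −51·724 + 211·175
So 175·211 ≡ 1 (mod 724).

211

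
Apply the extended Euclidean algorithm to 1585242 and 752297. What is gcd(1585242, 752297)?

1

Euclidean algorithm:
1585242 = 2·752297 + 80648
752297 = 9·80648 + 26465
80648 = 3·26465 + 1253
26465 = 21·1253 + 152
1253 = 8·152 + 37
152 = 4·37 + 4
37 = 9·4 + 1
4 = 4·1 + 0
gcd(1585242, 752297) = 1.
Back-substituting:
1 = 37 − 9·4
1 = −9·152 + 37·37
1 = 37·1253 − 305·152
1 = −305·26465 + 6442·1253
1 = 6442·80648 − 19631·26465
1 = −19631·752297 + 183121·80648
1 = 183121·1585242 − 385873·752297
So 1 = (183121)·1585242 + (-385873)·752297.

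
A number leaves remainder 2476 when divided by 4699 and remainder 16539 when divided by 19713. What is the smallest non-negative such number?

Write x = 2476 + 4699·k. Then 4699·k ≡ 16539 − 2476 ≡ 14063 (mod 19713).
Need 4699⁻¹ mod 19713. Extended Euclid on (19713, 4699):
19713 = 4·4699 + 917
4699 = 5·917 + 114
917 = 8·114 + 5
114 = 22·5 + 4
5 = 1·4 + 1
4 = 4·1 + 0
Back-substitute:
1 = 5 − 4
1 = −114 + 23·5
1 = 23·917 − 185·114
1 = −185·4699 + 948·917
1 = 948·19713 − 3977·4699
4699⁻¹ ≡ 15736 (mod 19713), so k ≡ 15736·14063 ≡ 16943 (mod 19713).
x = 2476 + 4699·16943 = 79617633.

79617633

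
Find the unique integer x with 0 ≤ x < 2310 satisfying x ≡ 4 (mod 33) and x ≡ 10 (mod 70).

1060

Write x = 4 + 33·k. Then 33·k ≡ 10 − 4 ≡ 6 (mod 70).
Need 33⁻¹ mod 70. Extended Euclid on (70, 33):
70 = 2·33 + 4
33 = 8·4 + 1
4 = 4·1 + 0
Back-substitute:
1 = 33 − 8·4
1 = −8·70 + 17·33
33⁻¹ ≡ 17 (mod 70), so k ≡ 17·6 ≡ 32 (mod 70).
x = 4 + 33·32 = 1060.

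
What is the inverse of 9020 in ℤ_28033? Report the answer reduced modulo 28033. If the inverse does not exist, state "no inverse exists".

1066

Extended Euclidean algorithm:
28033 = 3·9020 + 973
9020 = 9·973 + 263
973 = 3·263 + 184
263 = 1·184 + 79
184 = 2·79 + 26
79 = 3·26 + 1
26 = 26·1 + 0
gcd = 1, so the inverse exists. Back-substitute:
1 = 79 − 3·26
1 = −3·184 + 7·79
1 = 7·263 − 10·184
1 = −10·973 + 37·263
1 = 37·9020 − 343·973
1 = −343·28033 + 1066·9020
So 9020·1066 ≡ 1 (mod 28033).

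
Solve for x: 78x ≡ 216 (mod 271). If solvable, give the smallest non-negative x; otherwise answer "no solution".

107

First find gcd(78, 271):
271 = 3*78 + 37
78 = 2*37 + 4
37 = 9*4 + 1
4 = 4*1 + 0
gcd = 1, so a unique solution mod 271 exists.
Back-substitute for the Bézout coefficients:
1 = 37 − 9·4
1 = −9·78 + 19·37
1 = 19·271 − 66·78
So 78·(-66) ≡ 1 (mod 271), giving 78⁻¹ ≡ 205.
x ≡ 78⁻¹·216 ≡ 205·216 ≡ 107 (mod 271).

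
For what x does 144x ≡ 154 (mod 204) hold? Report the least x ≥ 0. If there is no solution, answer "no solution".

gcd(144, 204):
204 = 1×144 + 60
144 = 2×60 + 24
60 = 2×24 + 12
24 = 2×12 + 0
gcd = 12, but 12 ∤ 154, so the congruence has no solution.

no solution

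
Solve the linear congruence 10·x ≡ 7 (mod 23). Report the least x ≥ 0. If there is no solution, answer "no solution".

3

First find gcd(10, 23):
23 = 2×10 + 3
10 = 3×3 + 1
3 = 3×1 + 0
gcd = 1, so a unique solution mod 23 exists.
Back-substitute for the Bézout coefficients:
1 = 10 − 3·3
1 = −3·23 + 7·10
So 10·(7) ≡ 1 (mod 23), giving 10⁻¹ ≡ 7.
x ≡ 10⁻¹·7 ≡ 7·7 ≡ 3 (mod 23).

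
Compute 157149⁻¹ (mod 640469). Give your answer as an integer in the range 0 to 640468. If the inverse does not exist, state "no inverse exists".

Apply the Euclidean algorithm to 640469 and 157149:
640469 = 4*157149 + 11873
157149 = 13*11873 + 2800
11873 = 4*2800 + 673
2800 = 4*673 + 108
673 = 6*108 + 25
108 = 4*25 + 8
25 = 3*8 + 1
8 = 8*1 + 0
The gcd is 1. Working backward:
1 = 25 − 3·8
1 = −3·108 + 13·25
1 = 13·673 − 81·108
1 = −81·2800 + 337·673
1 = 337·11873 − 1429·2800
1 = −1429·157149 + 18914·11873
1 = 18914·640469 − 77085·157149
So 157149·(-77085) ≡ 1 (mod 640469), and -77085 ≡ 563384 (mod 640469).

563384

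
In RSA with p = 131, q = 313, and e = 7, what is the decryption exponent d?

φ(n) = (p−1)(q−1) = 130·312 = 40560.
Need d with 7·d ≡ 1 (mod 40560). Apply the extended Euclidean algorithm:
40560 = 5794*7 + 2
7 = 3*2 + 1
2 = 2*1 + 0
Back-substitute:
1 = 7 − 3·2
1 = −3·40560 + 17383·7
So 7·17383 ≡ 1 (mod 40560), hence d = 17383.

17383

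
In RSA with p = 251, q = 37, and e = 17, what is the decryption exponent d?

φ(n) = (p−1)(q−1) = 250·36 = 9000.
Need d with 17·d ≡ 1 (mod 9000). Apply the extended Euclidean algorithm:
9000 = 529·17 + 7
17 = 2·7 + 3
7 = 2·3 + 1
3 = 3·1 + 0
Back-substitute:
1 = 7 − 2·3
1 = −2·17 + 5·7
1 = 5·9000 − 2647·17
So 17·(-2647) ≡ 1 (mod 9000), hence d ≡ -2647 ≡ 6353 (mod 9000).

6353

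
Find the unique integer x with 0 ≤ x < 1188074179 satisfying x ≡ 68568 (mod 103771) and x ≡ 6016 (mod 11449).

Write x = 68568 + 103771·k. Then 103771·k ≡ 6016 − 68568 ≡ 6142 (mod 11449).
Need 103771⁻¹ mod 11449. Extended Euclid on (11449, 730):
11449 = 15·730 + 499
730 = 1·499 + 231
499 = 2·231 + 37
231 = 6·37 + 9
37 = 4·9 + 1
9 = 9·1 + 0
Back-substitute:
1 = 37 − 4·9
1 = −4·231 + 25·37
1 = 25·499 − 54·231
1 = −54·730 + 79·499
1 = 79·11449 − 1239·730
103771⁻¹ ≡ 10210 (mod 11449), so k ≡ 10210·6142 ≡ 3647 (mod 11449).
x = 68568 + 103771·3647 = 378521405.

378521405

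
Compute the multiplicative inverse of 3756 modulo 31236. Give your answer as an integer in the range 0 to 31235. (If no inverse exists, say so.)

no inverse exists

Compute gcd(3756, 31236):
31236 = 8·3756 + 1188
3756 = 3·1188 + 192
1188 = 6·192 + 36
192 = 5·36 + 12
36 = 3·12 + 0
The gcd is 12, not 1, hence no inverse exists.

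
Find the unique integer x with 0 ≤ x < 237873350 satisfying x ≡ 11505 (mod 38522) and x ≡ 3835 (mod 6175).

Write x = 11505 + 38522·k. Then 38522·k ≡ 3835 − 11505 ≡ 4680 (mod 6175).
Need 38522⁻¹ mod 6175. Extended Euclid on (6175, 1472):
6175 = 4·1472 + 287
1472 = 5·287 + 37
287 = 7·37 + 28
37 = 1·28 + 9
28 = 3·9 + 1
9 = 9·1 + 0
Back-substitute:
1 = 28 − 3·9
1 = −3·37 + 4·28
1 = 4·287 − 31·37
1 = −31·1472 + 159·287
1 = 159·6175 − 667·1472
38522⁻¹ ≡ 5508 (mod 6175), so k ≡ 5508·4680 ≡ 2990 (mod 6175).
x = 11505 + 38522·2990 = 115192285.

115192285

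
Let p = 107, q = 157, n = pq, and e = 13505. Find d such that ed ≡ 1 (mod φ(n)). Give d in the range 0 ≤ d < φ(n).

8729

φ(n) = (p−1)(q−1) = 106·156 = 16536.
Need d with 13505·d ≡ 1 (mod 16536). Apply the extended Euclidean algorithm:
16536 = 1*13505 + 3031
13505 = 4*3031 + 1381
3031 = 2*1381 + 269
1381 = 5*269 + 36
269 = 7*36 + 17
36 = 2*17 + 2
17 = 8*2 + 1
2 = 2*1 + 0
Back-substitute:
1 = 17 − 8·2
1 = −8·36 + 17·17
1 = 17·269 − 127·36
1 = −127·1381 + 652·269
1 = 652·3031 − 1431·1381
1 = −1431·13505 + 6376·3031
1 = 6376·16536 − 7807·13505
So 13505·(-7807) ≡ 1 (mod 16536), hence d ≡ -7807 ≡ 8729 (mod 16536).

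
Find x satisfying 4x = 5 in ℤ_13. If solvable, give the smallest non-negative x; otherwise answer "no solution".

First find gcd(4, 13):
13 = 3*4 + 1
4 = 4*1 + 0
gcd = 1, so a unique solution mod 13 exists.
Back-substitute for the Bézout coefficients:
1 = 13 − 3·4
So 4·(-3) ≡ 1 (mod 13), giving 4⁻¹ ≡ 10.
x ≡ 4⁻¹·5 ≡ 10·5 ≡ 11 (mod 13).

11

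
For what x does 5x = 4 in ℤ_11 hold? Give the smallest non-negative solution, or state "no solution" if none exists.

3

First find gcd(5, 11):
11 = 2×5 + 1
5 = 5×1 + 0
gcd = 1, so a unique solution mod 11 exists.
Back-substitute for the Bézout coefficients:
1 = 11 − 2·5
So 5·(-2) ≡ 1 (mod 11), giving 5⁻¹ ≡ 9.
x ≡ 5⁻¹·4 ≡ 9·4 ≡ 3 (mod 11).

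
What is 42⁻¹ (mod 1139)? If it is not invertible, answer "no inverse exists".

678

Extended Euclidean algorithm:
1139 = 27×42 + 5
42 = 8×5 + 2
5 = 2×2 + 1
2 = 2×1 + 0
The gcd is 1. Working backward:
1 = 5 − 2·2
1 = −2·42 + 17·5
1 = 17·1139 − 461·42
Thus 42·(-461) ≡ 1 (mod 1139); reducing, -461 mod 1139 = 678.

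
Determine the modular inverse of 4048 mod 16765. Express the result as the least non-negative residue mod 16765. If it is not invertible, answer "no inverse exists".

907

Apply the Euclidean algorithm to 16765 and 4048:
16765 = 4·4048 + 573
4048 = 7·573 + 37
573 = 15·37 + 18
37 = 2·18 + 1
18 = 18·1 + 0
The gcd is 1. Working backward:
1 = 37 − 2·18
1 = −2·573 + 31·37
1 = 31·4048 − 219·573
1 = −219·16765 + 907·4048
So 4048·907 ≡ 1 (mod 16765).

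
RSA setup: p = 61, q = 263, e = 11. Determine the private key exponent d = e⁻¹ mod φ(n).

φ(n) = (p−1)(q−1) = 60·262 = 15720.
Need d with 11·d ≡ 1 (mod 15720). Apply the extended Euclidean algorithm:
15720 = 1429×11 + 1
11 = 11×1 + 0
Back-substitute:
1 = 15720 − 1429·11
So 11·(-1429) ≡ 1 (mod 15720), hence d ≡ -1429 ≡ 14291 (mod 15720).

14291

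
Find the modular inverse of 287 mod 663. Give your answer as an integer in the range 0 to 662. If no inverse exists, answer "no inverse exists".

365

Apply the Euclidean algorithm to 663 and 287:
663 = 2×287 + 89
287 = 3×89 + 20
89 = 4×20 + 9
20 = 2×9 + 2
9 = 4×2 + 1
2 = 2×1 + 0
The gcd is 1. Working backward:
1 = 9 − 4·2
1 = −4·20 + 9·9
1 = 9·89 − 40·20
1 = −40·287 + 129·89
1 = 129·663 − 298·287
So 287·(-298) ≡ 1 (mod 663), and -298 ≡ 365 (mod 663).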